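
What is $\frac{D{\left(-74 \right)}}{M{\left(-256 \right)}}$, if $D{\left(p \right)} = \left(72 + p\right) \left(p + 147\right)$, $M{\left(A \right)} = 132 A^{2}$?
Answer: $- \frac{73}{4325376} \approx -1.6877 \cdot 10^{-5}$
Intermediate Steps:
$D{\left(p \right)} = \left(72 + p\right) \left(147 + p\right)$
$\frac{D{\left(-74 \right)}}{M{\left(-256 \right)}} = \frac{10584 + \left(-74\right)^{2} + 219 \left(-74\right)}{132 \left(-256\right)^{2}} = \frac{10584 + 5476 - 16206}{132 \cdot 65536} = - \frac{146}{8650752} = \left(-146\right) \frac{1}{8650752} = - \frac{73}{4325376}$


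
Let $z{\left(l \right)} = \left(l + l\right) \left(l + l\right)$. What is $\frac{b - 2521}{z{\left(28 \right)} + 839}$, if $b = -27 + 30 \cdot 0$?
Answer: $- \frac{2548}{3975} \approx -0.64101$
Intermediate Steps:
$b = -27$ ($b = -27 + 0 = -27$)
$z{\left(l \right)} = 4 l^{2}$ ($z{\left(l \right)} = 2 l 2 l = 4 l^{2}$)
$\frac{b - 2521}{z{\left(28 \right)} + 839} = \frac{-27 - 2521}{4 \cdot 28^{2} + 839} = - \frac{2548}{4 \cdot 784 + 839} = - \frac{2548}{3136 + 839} = - \frac{2548}{3975}$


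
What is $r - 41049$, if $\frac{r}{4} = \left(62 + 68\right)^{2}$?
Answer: $26551$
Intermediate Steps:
$r = 67600$ ($r = 4 \left(62 + 68\right)^{2} = 4 \cdot 130^{2} = 4 \cdot 16900 = 67600$)
$r - 41049 = 67600 - 41049 = 26551$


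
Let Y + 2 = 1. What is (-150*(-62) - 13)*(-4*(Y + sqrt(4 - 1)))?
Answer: 37148 - 37148*sqrt(3) ≈ -27194.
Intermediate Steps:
Y = -1 (Y = -2 + 1 = -1)
(-150*(-62) - 13)*(-4*(Y + sqrt(4 - 1))) = (-150*(-62) - 13)*(-4*(-1 + sqrt(4 - 1))) = (9300 - 13)*(-4*(-1 + sqrt(3))) = 9287*(4 - 4*sqrt(3)) = 37148 - 37148*sqrt(3)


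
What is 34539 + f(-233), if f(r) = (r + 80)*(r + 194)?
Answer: 40506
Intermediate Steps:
f(r) = (80 + r)*(194 + r)
34539 + f(-233) = 34539 + (15520 + (-233)**2 + 274*(-233)) = 34539 + (15520 + 54289 - 63842) = 34539 + 5967 = 40506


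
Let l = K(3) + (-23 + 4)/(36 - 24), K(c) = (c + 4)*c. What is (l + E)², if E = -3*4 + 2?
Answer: 12769/144 ≈ 88.674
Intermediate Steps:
K(c) = c*(4 + c) (K(c) = (4 + c)*c = c*(4 + c))
E = -10 (E = -12 + 2 = -10)
l = 233/12 (l = 3*(4 + 3) + (-23 + 4)/(36 - 24) = 3*7 - 19/12 = 21 - 19*1/12 = 21 - 19/12 = 233/12 ≈ 19.417)
(l + E)² = (233/12 - 10)² = (113/12)² = 12769/144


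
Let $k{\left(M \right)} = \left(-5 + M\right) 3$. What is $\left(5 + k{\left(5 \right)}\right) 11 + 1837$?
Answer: $1892$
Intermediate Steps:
$k{\left(M \right)} = -15 + 3 M$
$\left(5 + k{\left(5 \right)}\right) 11 + 1837 = \left(5 + \left(-15 + 3 \cdot 5\right)\right) 11 + 1837 = \left(5 + \left(-15 + 15\right)\right) 11 + 1837 = \left(5 + 0\right) 11 + 1837 = 5 \cdot 11 + 1837 = 55 + 1837 = 1892$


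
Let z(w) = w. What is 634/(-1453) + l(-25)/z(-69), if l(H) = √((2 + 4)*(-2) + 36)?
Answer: -634/1453 - 2*√6/69 ≈ -0.50734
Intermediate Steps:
l(H) = 2*√6 (l(H) = √(6*(-2) + 36) = √(-12 + 36) = √24 = 2*√6)
634/(-1453) + l(-25)/z(-69) = 634/(-1453) + (2*√6)/(-69) = 634*(-1/1453) + (2*√6)*(-1/69) = -634/1453 - 2*√6/69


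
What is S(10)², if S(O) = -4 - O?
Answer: 196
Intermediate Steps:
S(10)² = (-4 - 1*10)² = (-4 - 10)² = (-14)² = 196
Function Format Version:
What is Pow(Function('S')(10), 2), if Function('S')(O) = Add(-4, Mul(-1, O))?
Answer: 196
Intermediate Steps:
Pow(Function('S')(10), 2) = Pow(Add(-4, Mul(-1, 10)), 2) = Pow(Add(-4, -10), 2) = Pow(-14, 2) = 196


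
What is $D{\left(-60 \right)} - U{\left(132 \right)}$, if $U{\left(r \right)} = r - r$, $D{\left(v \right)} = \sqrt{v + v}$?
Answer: $2 i \sqrt{30} \approx 10.954 i$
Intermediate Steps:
$D{\left(v \right)} = \sqrt{2} \sqrt{v}$ ($D{\left(v \right)} = \sqrt{2 v} = \sqrt{2} \sqrt{v}$)
$U{\left(r \right)} = 0$
$D{\left(-60 \right)} - U{\left(132 \right)} = \sqrt{2} \sqrt{-60} - 0 = \sqrt{2} \cdot 2 i \sqrt{15} + 0 = 2 i \sqrt{30} + 0 = 2 i \sqrt{30}$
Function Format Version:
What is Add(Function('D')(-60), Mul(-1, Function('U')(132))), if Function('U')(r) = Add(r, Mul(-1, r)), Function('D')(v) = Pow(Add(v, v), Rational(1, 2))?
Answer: Mul(2, I, Pow(30, Rational(1, 2))) ≈ Mul(10.954, I)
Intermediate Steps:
Function('D')(v) = Mul(Pow(2, Rational(1, 2)), Pow(v, Rational(1, 2))) (Function('D')(v) = Pow(Mul(2, v), Rational(1, 2)) = Mul(Pow(2, Rational(1, 2)), Pow(v, Rational(1, 2))))
Function('U')(r) = 0
Add(Function('D')(-60), Mul(-1, Function('U')(132))) = Add(Mul(Pow(2, Rational(1, 2)), Pow(-60, Rational(1, 2))), Mul(-1, 0)) = Add(Mul(Pow(2, Rational(1, 2)), Mul(2, I, Pow(15, Rational(1, 2)))), 0) = Add(Mul(2, I, Pow(30, Rational(1, 2))), 0) = Mul(2, I, Pow(30, Rational(1, 2)))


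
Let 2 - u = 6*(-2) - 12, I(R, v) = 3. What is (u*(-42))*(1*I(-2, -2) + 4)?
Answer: -7644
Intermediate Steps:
u = 26 (u = 2 - (6*(-2) - 12) = 2 - (-12 - 12) = 2 - 1*(-24) = 2 + 24 = 26)
(u*(-42))*(1*I(-2, -2) + 4) = (26*(-42))*(1*3 + 4) = -1092*(3 + 4) = -1092*7 = -7644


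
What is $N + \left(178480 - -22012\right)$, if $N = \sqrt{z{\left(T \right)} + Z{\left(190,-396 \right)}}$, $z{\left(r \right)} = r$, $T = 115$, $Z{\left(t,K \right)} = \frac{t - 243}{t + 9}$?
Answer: $200492 + \frac{4 \sqrt{283973}}{199} \approx 2.005 \cdot 10^{5}$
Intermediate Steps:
$Z{\left(t,K \right)} = \frac{-243 + t}{9 + t}$
$N = \frac{4 \sqrt{283973}}{199}$ ($N = \sqrt{115 + \frac{-243 + 190}{9 + 190}} = \sqrt{115 + \frac{1}{199} \left(-53\right)} = \sqrt{115 - \frac{53}{199}} = \sqrt{\frac{22832}{199}} = \frac{4 \sqrt{283973}}{199} \approx 10.711$)
$N + \left(178480 - -22012\right) = \frac{4 \sqrt{283973}}{199} + \left(178480 - -22012\right) = \frac{4 \sqrt{283973}}{199} + \left(178480 + 22012\right) = \frac{4 \sqrt{283973}}{199} + 200492 = 200492 + \frac{4 \sqrt{283973}}{199}$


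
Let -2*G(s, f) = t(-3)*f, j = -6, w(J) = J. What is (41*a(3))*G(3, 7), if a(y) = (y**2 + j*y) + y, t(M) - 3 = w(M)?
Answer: 0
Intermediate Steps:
t(M) = 3 + M
a(y) = y**2 - 5*y (a(y) = (y**2 - 6*y) + y = y**2 - 5*y)
G(s, f) = 0 (G(s, f) = -(3 - 3)*f/2 = -0*f = -1/2*0 = 0)
(41*a(3))*G(3, 7) = (41*(3*(-5 + 3)))*0 = (41*(3*(-2)))*0 = (41*(-6))*0 = -246*0 = 0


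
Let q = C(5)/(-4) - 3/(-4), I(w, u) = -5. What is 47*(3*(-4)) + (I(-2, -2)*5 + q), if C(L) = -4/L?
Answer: -11761/20 ≈ -588.05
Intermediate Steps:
q = 19/20 (q = -4/5/(-4) - 3/(-4) = -4*⅕*(-¼) - 3*(-¼) = -⅘*(-¼) + ¾ = ⅕ + ¾ = 19/20 ≈ 0.95000)
47*(3*(-4)) + (I(-2, -2)*5 + q) = 47*(3*(-4)) + (-5*5 + 19/20) = 47*(-12) + (-25 + 19/20) = -564 - 481/20 = -11761/20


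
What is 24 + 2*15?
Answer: 54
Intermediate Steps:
24 + 2*15 = 24 + 30 = 54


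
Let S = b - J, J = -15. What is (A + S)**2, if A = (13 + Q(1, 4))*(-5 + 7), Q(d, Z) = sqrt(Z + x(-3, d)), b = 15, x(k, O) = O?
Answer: 3156 + 224*sqrt(5) ≈ 3656.9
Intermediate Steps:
Q(d, Z) = sqrt(Z + d)
A = 26 + 2*sqrt(5) (A = (13 + sqrt(4 + 1))*(-5 + 7) = (13 + sqrt(5))*2 = 26 + 2*sqrt(5) ≈ 30.472)
S = 30 (S = 15 - 1*(-15) = 15 + 15 = 30)
(A + S)**2 = ((26 + 2*sqrt(5)) + 30)**2 = (56 + 2*sqrt(5))**2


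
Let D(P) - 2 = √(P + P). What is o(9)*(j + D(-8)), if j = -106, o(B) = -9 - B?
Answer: 1872 - 72*I ≈ 1872.0 - 72.0*I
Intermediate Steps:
D(P) = 2 + √2*√P (D(P) = 2 + √(P + P) = 2 + √(2*P) = 2 + √2*√P)
o(9)*(j + D(-8)) = (-9 - 1*9)*(-106 + (2 + √2*√(-8))) = (-9 - 9)*(-106 + (2 + √2*(2*I*√2))) = -18*(-106 + (2 + 4*I)) = -18*(-104 + 4*I) = 1872 - 72*I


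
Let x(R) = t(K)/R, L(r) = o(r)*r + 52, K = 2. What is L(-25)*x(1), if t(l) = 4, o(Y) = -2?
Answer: 408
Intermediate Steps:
L(r) = 52 - 2*r (L(r) = -2*r + 52 = 52 - 2*r)
x(R) = 4/R
L(-25)*x(1) = (52 - 2*(-25))*(4/1) = (52 + 50)*(4*1) = 102*4 = 408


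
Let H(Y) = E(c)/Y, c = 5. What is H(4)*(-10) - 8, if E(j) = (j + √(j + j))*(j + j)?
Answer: -133 - 25*√10 ≈ -212.06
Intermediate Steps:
E(j) = 2*j*(j + √2*√j) (E(j) = (j + √(2*j))*(2*j) = (j + √2*√j)*(2*j) = 2*j*(j + √2*√j))
H(Y) = (50 + 10*√10)/Y (H(Y) = (2*5² + 2*√2*5^(3/2))/Y = (2*25 + 2*√2*(5*√5))/Y = (50 + 10*√10)/Y)
H(4)*(-10) - 8 = (10*(5 + √10)/4)*(-10) - 8 = (10*(¼)*(5 + √10))*(-10) - 8 = (25/2 + 5*√10/2)*(-10) - 8 = (-125 - 25*√10) - 8 = -133 - 25*√10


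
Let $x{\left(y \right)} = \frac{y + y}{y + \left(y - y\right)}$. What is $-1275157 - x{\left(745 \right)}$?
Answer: $-1275159$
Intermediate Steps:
$x{\left(y \right)} = 2$ ($x{\left(y \right)} = \frac{2 y}{y + 0} = \frac{2 y}{y} = 2$)
$-1275157 - x{\left(745 \right)} = -1275157 - 2 = -1275159$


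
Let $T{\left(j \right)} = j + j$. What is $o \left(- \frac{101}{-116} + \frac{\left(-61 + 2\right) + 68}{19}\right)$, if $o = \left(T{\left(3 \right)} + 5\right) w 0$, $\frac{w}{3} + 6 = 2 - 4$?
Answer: $0$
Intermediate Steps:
$w = -24$ ($w = -18 + 3 \left(2 - 4\right) = -18 + 3 \left(-2\right) = -18 - 6 = -24$)
$T{\left(j \right)} = 2 j$
$o = 0$ ($o = \left(2 \cdot 3 + 5\right) \left(-24\right) 0 = \left(6 + 5\right) \left(-24\right) 0 = 11 \left(-24\right) 0 = \left(-264\right) 0 = 0$)
$o \left(- \frac{101}{-116} + \frac{\left(-61 + 2\right) + 68}{19}\right) = 0 \left(- \frac{101}{-116} + \frac{\left(-61 + 2\right) + 68}{19}\right) = 0 \left(\left(-101\right) \left(- \frac{1}{116}\right) + \left(-59 + 68\right) \frac{1}{19}\right) = 0 \left(\frac{101}{116} + 9 \cdot \frac{1}{19}\right) = 0 \left(\frac{101}{116} + \frac{9}{19}\right) = 0 \cdot \frac{2963}{2204} = 0$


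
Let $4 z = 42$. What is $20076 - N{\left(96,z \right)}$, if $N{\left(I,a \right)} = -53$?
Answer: $20129$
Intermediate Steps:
$z = \frac{21}{2}$ ($z = \frac{1}{4} \cdot 42 = \frac{21}{2} \approx 10.5$)
$20076 - N{\left(96,z \right)} = 20076 - -53 = 20076 + 53 = 20129$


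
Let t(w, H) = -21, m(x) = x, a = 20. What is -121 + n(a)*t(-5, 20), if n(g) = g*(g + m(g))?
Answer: -16921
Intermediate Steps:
n(g) = 2*g² (n(g) = g*(g + g) = g*(2*g) = 2*g²)
-121 + n(a)*t(-5, 20) = -121 + (2*20²)*(-21) = -121 + (2*400)*(-21) = -121 + 800*(-21) = -121 - 16800 = -16921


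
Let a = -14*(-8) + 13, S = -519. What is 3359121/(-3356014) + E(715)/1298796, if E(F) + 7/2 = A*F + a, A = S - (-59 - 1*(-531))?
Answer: -6740359222525/4358777559144 ≈ -1.5464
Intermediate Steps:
A = -991 (A = -519 - (-59 - 1*(-531)) = -519 - (-59 + 531) = -519 - 1*472 = -519 - 472 = -991)
a = 125 (a = 112 + 13 = 125)
E(F) = 243/2 - 991*F (E(F) = -7/2 + (-991*F + 125) = -7/2 + (125 - 991*F) = 243/2 - 991*F)
3359121/(-3356014) + E(715)/1298796 = 3359121/(-3356014) + (243/2 - 991*715)/1298796 = 3359121*(-1/3356014) + (243/2 - 708565)*(1/1298796) = -3359121/3356014 - 1416887/2*1/1298796 = -3359121/3356014 - 1416887/2597592 = -6740359222525/4358777559144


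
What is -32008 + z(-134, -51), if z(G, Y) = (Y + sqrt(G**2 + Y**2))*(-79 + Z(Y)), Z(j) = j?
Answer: -25378 - 130*sqrt(20557) ≈ -44017.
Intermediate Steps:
z(G, Y) = (-79 + Y)*(Y + sqrt(G**2 + Y**2)) (z(G, Y) = (Y + sqrt(G**2 + Y**2))*(-79 + Y) = (-79 + Y)*(Y + sqrt(G**2 + Y**2)))
-32008 + z(-134, -51) = -32008 + ((-51)**2 - 79*(-51) - 79*sqrt((-134)**2 + (-51)**2) - 51*sqrt((-134)**2 + (-51)**2)) = -32008 + (2601 + 4029 - 79*sqrt(17956 + 2601) - 51*sqrt(17956 + 2601)) = -32008 + (2601 + 4029 - 79*sqrt(20557) - 51*sqrt(20557)) = -32008 + (6630 - 130*sqrt(20557)) = -25378 - 130*sqrt(20557)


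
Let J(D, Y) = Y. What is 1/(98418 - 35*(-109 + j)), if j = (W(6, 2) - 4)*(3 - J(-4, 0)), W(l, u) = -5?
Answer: 1/103178 ≈ 9.6920e-6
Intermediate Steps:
j = -27 (j = (-5 - 4)*(3 - 1*0) = -9*(3 + 0) = -9*3 = -27)
1/(98418 - 35*(-109 + j)) = 1/(98418 - 35*(-109 - 27)) = 1/(98418 - 35*(-136)) = 1/(98418 + 4760) = 1/103178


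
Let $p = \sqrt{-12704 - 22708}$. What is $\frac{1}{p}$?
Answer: $- \frac{i \sqrt{8853}}{17706} \approx - 0.005314 i$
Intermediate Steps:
$p = 2 i \sqrt{8853}$ ($p = \sqrt{-35412} = 2 i \sqrt{8853} \approx 188.18 i$)
$\frac{1}{p} = \frac{1}{2 i \sqrt{8853}} = - \frac{i \sqrt{8853}}{17706}$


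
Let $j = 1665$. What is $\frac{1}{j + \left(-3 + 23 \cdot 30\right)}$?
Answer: $\frac{1}{2352} \approx 0.00042517$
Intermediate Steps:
$\frac{1}{j + \left(-3 + 23 \cdot 30\right)} = \frac{1}{1665 + \left(-3 + 23 \cdot 30\right)} = \frac{1}{1665 + \left(-3 + 690\right)} = \frac{1}{1665 + 687} = \frac{1}{2352}$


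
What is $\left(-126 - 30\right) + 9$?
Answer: $-147$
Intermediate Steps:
$\left(-126 - 30\right) + 9 = -156 + 9 = -147$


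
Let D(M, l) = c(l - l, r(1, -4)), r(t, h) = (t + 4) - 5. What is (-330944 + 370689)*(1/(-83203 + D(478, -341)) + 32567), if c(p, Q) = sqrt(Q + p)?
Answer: 107695917614500/83203 ≈ 1.2944e+9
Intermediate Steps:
r(t, h) = -1 + t (r(t, h) = (4 + t) - 5 = -1 + t)
D(M, l) = 0 (D(M, l) = sqrt((-1 + 1) + (l - l)) = sqrt(0 + 0) = sqrt(0) = 0)
(-330944 + 370689)*(1/(-83203 + D(478, -341)) + 32567) = (-330944 + 370689)*(1/(-83203 + 0) + 32567) = 39745*(1/(-83203) + 32567) = 39745*(-1/83203 + 32567) = 39745*(2709672100/83203) = 107695917614500/83203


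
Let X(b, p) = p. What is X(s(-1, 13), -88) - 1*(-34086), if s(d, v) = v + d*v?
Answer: 33998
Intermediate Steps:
X(s(-1, 13), -88) - 1*(-34086) = -88 - 1*(-34086) = -88 + 34086 = 33998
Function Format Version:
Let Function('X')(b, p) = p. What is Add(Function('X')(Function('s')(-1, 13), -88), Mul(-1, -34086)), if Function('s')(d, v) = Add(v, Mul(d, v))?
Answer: 33998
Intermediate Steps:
Add(Function('X')(Function('s')(-1, 13), -88), Mul(-1, -34086)) = Add(-88, Mul(-1, -34086)) = Add(-88, 34086) = 33998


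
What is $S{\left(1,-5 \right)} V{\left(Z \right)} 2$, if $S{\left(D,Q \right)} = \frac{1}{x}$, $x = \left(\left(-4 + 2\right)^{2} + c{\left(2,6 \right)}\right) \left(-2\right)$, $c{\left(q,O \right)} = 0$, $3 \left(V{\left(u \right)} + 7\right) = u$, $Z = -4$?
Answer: $\frac{25}{12} \approx 2.0833$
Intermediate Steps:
$V{\left(u \right)} = -7 + \frac{u}{3}$
$x = -8$ ($x = \left(\left(-4 + 2\right)^{2} + 0\right) \left(-2\right) = \left(\left(-2\right)^{2} + 0\right) \left(-2\right) = \left(4 + 0\right) \left(-2\right) = 4 \left(-2\right) = -8$)
$S{\left(D,Q \right)} = - \frac{1}{8}$ ($S{\left(D,Q \right)} = \frac{1}{-8} = - \frac{1}{8}$)
$S{\left(1,-5 \right)} V{\left(Z \right)} 2 = - \frac{-7 + \frac{1}{3} \left(-4\right)}{8} \cdot 2 = - \frac{-7 - \frac{4}{3}}{8} \cdot 2 = \left(- \frac{1}{8}\right) \left(- \frac{25}{3}\right) 2 = \frac{25}{24} \cdot 2 = \frac{25}{12}$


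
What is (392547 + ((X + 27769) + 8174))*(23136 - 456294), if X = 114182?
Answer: -235062718176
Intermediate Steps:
(392547 + ((X + 27769) + 8174))*(23136 - 456294) = (392547 + ((114182 + 27769) + 8174))*(23136 - 456294) = (392547 + (141951 + 8174))*(-433158) = (392547 + 150125)*(-433158) = 542672*(-433158) = -235062718176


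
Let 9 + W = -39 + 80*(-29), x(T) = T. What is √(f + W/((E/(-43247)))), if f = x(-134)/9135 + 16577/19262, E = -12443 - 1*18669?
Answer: I*√171218766761093910824165690/228100700310 ≈ 57.365*I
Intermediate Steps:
W = -2368 (W = -9 + (-39 + 80*(-29)) = -9 + (-39 - 2320) = -9 - 2359 = -2368)
E = -31112 (E = -12443 - 18669 = -31112)
f = 148849787/175958370 (f = -134/9135 + 16577/19262 = 148849787/175958370 ≈ 0.84594)
√(f + W/((E/(-43247)))) = √(148849787/175958370 - 2368/((-31112/(-43247)))) = √(148849787/175958370 - 2368/((-31112*(-1/43247)))) = √(148849787/175958370 - 2368/31112/43247) = √(148849787/175958370 - 2368*43247/31112) = √(148849787/175958370 - 12801112/3889) = √(-2251883924885797/684302100930) = I*√171218766761093910824165690/228100700310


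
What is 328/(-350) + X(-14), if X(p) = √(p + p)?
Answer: -164/175 + 2*I*√7 ≈ -0.93714 + 5.2915*I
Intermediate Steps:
X(p) = √2*√p (X(p) = √(2*p) = √2*√p)
328/(-350) + X(-14) = 328/(-350) + √2*√(-14) = 328*(-1/350) + √2*(I*√14) = -164/175 + 2*I*√7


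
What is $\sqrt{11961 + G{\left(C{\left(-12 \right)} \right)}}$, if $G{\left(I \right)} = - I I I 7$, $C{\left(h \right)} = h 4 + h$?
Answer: $3 \sqrt{169329} \approx 1234.5$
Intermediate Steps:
$C{\left(h \right)} = 5 h$ ($C{\left(h \right)} = 4 h + h = 5 h$)
$G{\left(I \right)} = - 7 I^{3}$ ($G{\left(I \right)} = - I I^{2} \cdot 7 = - I^{3} \cdot 7 = - 7 I^{3}$)
$\sqrt{11961 + G{\left(C{\left(-12 \right)} \right)}} = \sqrt{11961 - 7 \left(5 \left(-12\right)\right)^{3}} = \sqrt{11961 - 7 \left(-60\right)^{3}} = \sqrt{11961 - -1512000} = \sqrt{11961 + 1512000} = \sqrt{1523961} = 3 \sqrt{169329}$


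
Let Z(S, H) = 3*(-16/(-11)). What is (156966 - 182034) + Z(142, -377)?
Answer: -275700/11 ≈ -25064.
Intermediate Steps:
Z(S, H) = 48/11 (Z(S, H) = 3*(-16*(-1/11)) = 3*(16/11) = 48/11)
(156966 - 182034) + Z(142, -377) = (156966 - 182034) + 48/11 = -25068 + 48/11 = -275700/11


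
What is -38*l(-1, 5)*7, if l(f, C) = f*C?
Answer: 1330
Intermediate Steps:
l(f, C) = C*f
-38*l(-1, 5)*7 = -190*(-1)*7 = -38*(-5)*7 = 190*7 = 1330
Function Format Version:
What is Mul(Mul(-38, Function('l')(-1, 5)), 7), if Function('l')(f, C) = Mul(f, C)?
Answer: 1330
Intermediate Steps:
Function('l')(f, C) = Mul(C, f)
Mul(Mul(-38, Function('l')(-1, 5)), 7) = Mul(Mul(-38, Mul(5, -1)), 7) = Mul(Mul(-38, -5), 7) = Mul(190, 7) = 1330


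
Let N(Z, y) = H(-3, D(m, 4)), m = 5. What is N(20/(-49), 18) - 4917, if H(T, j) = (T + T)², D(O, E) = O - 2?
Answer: -4881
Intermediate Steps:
D(O, E) = -2 + O
H(T, j) = 4*T² (H(T, j) = (2*T)² = 4*T²)
N(Z, y) = 36 (N(Z, y) = 4*(-3)² = 4*9 = 36)
N(20/(-49), 18) - 4917 = 36 - 4917 = -4881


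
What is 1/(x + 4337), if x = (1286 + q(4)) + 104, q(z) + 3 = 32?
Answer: 1/5756 ≈ 0.00017373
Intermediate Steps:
q(z) = 29 (q(z) = -3 + 32 = 29)
x = 1419 (x = (1286 + 29) + 104 = 1315 + 104 = 1419)
1/(x + 4337) = 1/(1419 + 4337) = 1/5756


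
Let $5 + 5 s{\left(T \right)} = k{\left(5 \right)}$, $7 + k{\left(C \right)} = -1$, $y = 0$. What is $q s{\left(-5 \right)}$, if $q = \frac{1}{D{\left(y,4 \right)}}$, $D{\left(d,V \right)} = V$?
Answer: $- \frac{13}{20} \approx -0.65$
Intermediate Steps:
$k{\left(C \right)} = -8$ ($k{\left(C \right)} = -7 - 1 = -8$)
$s{\left(T \right)} = - \frac{13}{5}$ ($s{\left(T \right)} = -1 + \frac{1}{5} \left(-8\right) = -1 - \frac{8}{5} = - \frac{13}{5}$)
$q = \frac{1}{4} \approx 0.25$
$q s{\left(-5 \right)} = \frac{1}{4} \left(- \frac{13}{5}\right) = - \frac{13}{20}$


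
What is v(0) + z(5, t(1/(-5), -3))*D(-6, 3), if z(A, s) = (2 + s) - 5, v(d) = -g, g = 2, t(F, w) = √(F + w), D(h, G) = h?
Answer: 16 - 24*I*√5/5 ≈ 16.0 - 10.733*I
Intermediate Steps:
v(d) = -2 (v(d) = -1*2 = -2)
z(A, s) = -3 + s
v(0) + z(5, t(1/(-5), -3))*D(-6, 3) = -2 + (-3 + √(1/(-5) - 3))*(-6) = -2 + (-3 + √(-⅕ - 3))*(-6) = -2 + (-3 + √(-16/5))*(-6) = -2 + (-3 + 4*I*√5/5)*(-6) = -2 + (18 - 24*I*√5/5) = 16 - 24*I*√5/5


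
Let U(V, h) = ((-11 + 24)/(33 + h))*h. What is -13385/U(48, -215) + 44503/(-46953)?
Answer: -1761618163/2018979 ≈ -872.53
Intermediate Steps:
U(V, h) = 13*h/(33 + h) (U(V, h) = (13/(33 + h))*h = 13*h/(33 + h))
-13385/U(48, -215) + 44503/(-46953) = -13385/(13*(-215)/(33 - 215)) + 44503/(-46953) = -13385/(13*(-215)/(-182)) + 44503*(-1/46953) = -13385/(13*(-215)*(-1/182)) - 44503/46953 = -13385/215/14 - 44503/46953 = -13385*14/215 - 44503/46953 = -37478/43 - 44503/46953 = -1761618163/2018979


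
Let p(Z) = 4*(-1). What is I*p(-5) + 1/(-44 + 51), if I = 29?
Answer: -811/7 ≈ -115.86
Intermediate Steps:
p(Z) = -4
I*p(-5) + 1/(-44 + 51) = 29*(-4) + 1/(-44 + 51) = -116 + 1/7 = -116 + ⅐ = -811/7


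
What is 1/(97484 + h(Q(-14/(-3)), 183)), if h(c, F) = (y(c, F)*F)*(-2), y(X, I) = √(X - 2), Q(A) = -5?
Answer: 24371/2376016987 + 183*I*√7/4752033974 ≈ 1.0257e-5 + 1.0189e-7*I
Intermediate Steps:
y(X, I) = √(-2 + X)
h(c, F) = -2*F*√(-2 + c) (h(c, F) = (√(-2 + c)*F)*(-2) = (F*√(-2 + c))*(-2) = -2*F*√(-2 + c))
1/(97484 + h(Q(-14/(-3)), 183)) = 1/(97484 - 2*183*√(-2 - 5)) = 1/(97484 - 2*183*√(-7)) = 1/(97484 - 2*183*I*√7) = 1/(97484 - 366*I*√7)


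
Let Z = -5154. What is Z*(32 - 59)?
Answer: 139158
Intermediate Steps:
Z*(32 - 59) = -5154*(32 - 59) = -5154*(-27) = 139158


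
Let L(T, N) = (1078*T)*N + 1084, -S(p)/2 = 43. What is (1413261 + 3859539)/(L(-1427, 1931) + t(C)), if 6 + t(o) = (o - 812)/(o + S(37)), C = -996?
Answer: -27428700/15452145031 ≈ -0.0017751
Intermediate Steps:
S(p) = -86 (S(p) = -2*43 = -86)
L(T, N) = 1084 + 1078*N*T (L(T, N) = 1078*N*T + 1084 = 1084 + 1078*N*T)
t(o) = -6 + (-812 + o)/(-86 + o) (t(o) = -6 + (o - 812)/(o - 86) = -6 + (-812 + o)/(-86 + o))
(1413261 + 3859539)/(L(-1427, 1931) + t(C)) = (1413261 + 3859539)/((1084 + 1078*1931*(-1427)) + (-296 - 5*(-996))/(-86 - 996)) = 5272800/((1084 - 2970468886) + (-296 + 4980)/(-1082)) = 5272800/(-2970467802 - 1/1082*4684) = 5272800/(-2970467802 - 2342/541) = 5272800/(-1607023083224/541) = 5272800*(-541/1607023083224) = -27428700/15452145031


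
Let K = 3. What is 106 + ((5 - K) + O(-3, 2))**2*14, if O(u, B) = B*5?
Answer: 2122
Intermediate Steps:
O(u, B) = 5*B
106 + ((5 - K) + O(-3, 2))**2*14 = 106 + ((5 - 1*3) + 5*2)**2*14 = 106 + ((5 - 3) + 10)**2*14 = 106 + (2 + 10)**2*14 = 106 + 12**2*14 = 106 + 144*14 = 106 + 2016 = 2122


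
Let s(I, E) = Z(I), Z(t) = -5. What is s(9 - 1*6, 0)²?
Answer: 25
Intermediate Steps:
s(I, E) = -5
s(9 - 1*6, 0)² = (-5)² = 25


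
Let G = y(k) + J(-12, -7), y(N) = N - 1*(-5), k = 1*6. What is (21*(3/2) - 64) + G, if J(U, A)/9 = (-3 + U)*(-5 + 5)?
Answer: -43/2 ≈ -21.500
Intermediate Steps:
J(U, A) = 0 (J(U, A) = 9*((-3 + U)*(-5 + 5)) = 9*((-3 + U)*0) = 9*0 = 0)
k = 6
y(N) = 5 + N (y(N) = N + 5 = 5 + N)
G = 11 (G = (5 + 6) + 0 = 11 + 0 = 11)
(21*(3/2) - 64) + G = (21*(3/2) - 64) + 11 = (63/2 - 64) + 11 = -65/2 + 11 = -43/2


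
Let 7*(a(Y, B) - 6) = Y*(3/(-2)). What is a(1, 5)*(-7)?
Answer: -81/2 ≈ -40.500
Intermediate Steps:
a(Y, B) = 6 - 3*Y/14 (a(Y, B) = 6 + (Y*(3/(-2)))/7 = 6 + (Y*(3*(-½)))/7 = 6 + (Y*(-3/2))/7 = 6 + (-3*Y/2)/7 = 6 - 3*Y/14)
a(1, 5)*(-7) = (6 - 3/14*1)*(-7) = (6 - 3/14)*(-7) = (81/14)*(-7) = -81/2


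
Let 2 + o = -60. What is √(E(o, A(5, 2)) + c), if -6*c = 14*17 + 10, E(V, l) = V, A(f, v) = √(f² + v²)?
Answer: I*√930/3 ≈ 10.165*I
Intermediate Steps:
o = -62 (o = -2 - 60 = -62)
c = -124/3 (c = -(14*17 + 10)/6 = -(238 + 10)/6 = -⅙*248 = -124/3 ≈ -41.333)
√(E(o, A(5, 2)) + c) = √(-62 - 124/3) = √(-310/3) = I*√930/3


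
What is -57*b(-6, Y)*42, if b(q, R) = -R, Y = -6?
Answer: -14364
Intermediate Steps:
-57*b(-6, Y)*42 = -(-57)*(-6)*42 = -57*6*42 = -342*42 = -14364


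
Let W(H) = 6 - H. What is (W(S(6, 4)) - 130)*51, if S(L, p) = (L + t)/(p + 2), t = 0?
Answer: -6375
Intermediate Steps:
S(L, p) = L/(2 + p) (S(L, p) = (L + 0)/(p + 2) = L/(2 + p))
(W(S(6, 4)) - 130)*51 = ((6 - 6/(2 + 4)) - 130)*51 = ((6 - 6/6) - 130)*51 = ((6 - 1*1) - 130)*51 = ((6 - 1) - 130)*51 = (5 - 130)*51 = -125*51 = -6375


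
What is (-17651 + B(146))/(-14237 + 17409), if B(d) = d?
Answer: -17505/3172 ≈ -5.5186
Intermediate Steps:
(-17651 + B(146))/(-14237 + 17409) = (-17651 + 146)/(-14237 + 17409) = -17505/3172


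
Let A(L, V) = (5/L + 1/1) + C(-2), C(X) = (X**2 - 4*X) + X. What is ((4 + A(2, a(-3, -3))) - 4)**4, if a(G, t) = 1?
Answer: 531441/16 ≈ 33215.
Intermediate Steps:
C(X) = X**2 - 3*X
A(L, V) = 11 + 5/L (A(L, V) = (5/L + 1/1) - 2*(-3 - 2) = (5/L + 1*1) - 2*(-5) = (5/L + 1) + 10 = (1 + 5/L) + 10 = 11 + 5/L)
((4 + A(2, a(-3, -3))) - 4)**4 = ((4 + (11 + 5/2)) - 4)**4 = ((4 + 27/2) - 4)**4 = (35/2 - 4)**4 = (27/2)**4 = 531441/16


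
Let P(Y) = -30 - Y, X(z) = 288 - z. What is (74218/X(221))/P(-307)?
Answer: 74218/18559 ≈ 3.9990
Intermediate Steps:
(74218/X(221))/P(-307) = (74218/(288 - 1*221))/(-30 - 1*(-307)) = (74218/(288 - 221))/(-30 + 307) = (74218/67)/277 = (74218*(1/67))*(1/277) = (74218/67)*(1/277) = 74218/18559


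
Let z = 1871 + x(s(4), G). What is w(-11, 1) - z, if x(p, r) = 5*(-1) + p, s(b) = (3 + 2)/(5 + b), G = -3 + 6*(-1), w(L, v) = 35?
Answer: -16484/9 ≈ -1831.6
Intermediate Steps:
G = -9 (G = -3 - 6 = -9)
s(b) = 5/(5 + b)
x(p, r) = -5 + p
z = 16799/9 (z = 1871 + (-5 + 5/(5 + 4)) = 1871 + (-5 + 5/9) = 1871 - 40/9 = 16799/9 ≈ 1866.6)
w(-11, 1) - z = 35 - 1*16799/9 = 35 - 16799/9 = -16484/9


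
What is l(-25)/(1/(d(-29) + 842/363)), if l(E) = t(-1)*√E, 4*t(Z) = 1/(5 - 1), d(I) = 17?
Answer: 35065*I/5808 ≈ 6.0374*I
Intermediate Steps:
t(Z) = 1/16 (t(Z) = 1/(4*(5 - 1)) = (¼)/4 = (¼)*(¼) = 1/16)
l(E) = √E/16
l(-25)/(1/(d(-29) + 842/363)) = (√(-25)/16)/(1/(17 + 842/363)) = ((5*I)/16)/(1/(17 + 842*(1/363))) = (5*I/16)/(1/(17 + 842/363)) = (5*I/16)/(1/(7013/363)) = (5*I/16)/(363/7013) = (5*I/16)*(7013/363) = 35065*I/5808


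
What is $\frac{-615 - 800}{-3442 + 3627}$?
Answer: $- \frac{283}{37} \approx -7.6487$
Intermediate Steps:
$\frac{-615 - 800}{-3442 + 3627} = \frac{-615 - 800}{185} = \left(-1415\right) \frac{1}{185} = - \frac{283}{37}$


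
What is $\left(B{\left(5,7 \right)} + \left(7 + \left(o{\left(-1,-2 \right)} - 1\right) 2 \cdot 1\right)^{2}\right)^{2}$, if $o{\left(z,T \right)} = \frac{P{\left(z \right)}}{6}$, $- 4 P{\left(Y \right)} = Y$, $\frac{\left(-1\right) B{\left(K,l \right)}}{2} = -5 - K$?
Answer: $\frac{43573201}{20736} \approx 2101.3$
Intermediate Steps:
$B{\left(K,l \right)} = 10 + 2 K$ ($B{\left(K,l \right)} = - 2 \left(-5 - K\right) = 10 + 2 K$)
$P{\left(Y \right)} = - \frac{Y}{4}$
$o{\left(z,T \right)} = - \frac{z}{24}$ ($o{\left(z,T \right)} = \frac{\left(- \frac{1}{4}\right) z}{6} = - \frac{z}{4} \cdot \frac{1}{6} = - \frac{z}{24}$)
$\left(B{\left(5,7 \right)} + \left(7 + \left(o{\left(-1,-2 \right)} - 1\right) 2 \cdot 1\right)^{2}\right)^{2} = \left(\left(10 + 2 \cdot 5\right) + \left(7 + \left(\left(- \frac{1}{24}\right) \left(-1\right) - 1\right) 2 \cdot 1\right)^{2}\right)^{2} = \left(\left(10 + 10\right) + \left(7 + \left(\frac{1}{24} - 1\right) 2\right)^{2}\right)^{2} = \left(20 + \left(7 - \frac{23}{12}\right)^{2}\right)^{2} = \left(20 + \left(\frac{61}{12}\right)^{2}\right)^{2} = \left(20 + \frac{3721}{144}\right)^{2} = \left(\frac{6601}{144}\right)^{2} = \frac{43573201}{20736}$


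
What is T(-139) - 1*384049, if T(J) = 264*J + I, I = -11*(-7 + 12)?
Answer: -420800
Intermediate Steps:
I = -55 (I = -11*5 = -55)
T(J) = -55 + 264*J (T(J) = 264*J - 55 = -55 + 264*J)
T(-139) - 1*384049 = (-55 + 264*(-139)) - 1*384049 = (-55 - 36696) - 384049 = -36751 - 384049 = -420800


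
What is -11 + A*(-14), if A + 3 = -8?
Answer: 143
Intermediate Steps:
A = -11 (A = -3 - 8 = -11)
-11 + A*(-14) = -11 - 11*(-14) = -11 + 154 = 143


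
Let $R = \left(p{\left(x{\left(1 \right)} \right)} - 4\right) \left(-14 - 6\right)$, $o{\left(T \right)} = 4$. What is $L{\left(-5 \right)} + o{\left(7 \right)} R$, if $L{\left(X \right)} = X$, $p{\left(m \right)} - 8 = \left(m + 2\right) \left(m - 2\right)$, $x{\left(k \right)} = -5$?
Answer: $-2005$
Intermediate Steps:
$p{\left(m \right)} = 8 + \left(-2 + m\right) \left(2 + m\right)$ ($p{\left(m \right)} = 8 + \left(m + 2\right) \left(m - 2\right) = 8 + \left(2 + m\right) \left(-2 + m\right) = 8 + \left(-2 + m\right) \left(2 + m\right)$)
$R = -500$ ($R = \left(\left(4 + \left(-5\right)^{2}\right) - 4\right) \left(-14 - 6\right) = \left(\left(4 + 25\right) - 4\right) \left(-20\right) = \left(29 - 4\right) \left(-20\right) = 25 \left(-20\right) = -500$)
$L{\left(-5 \right)} + o{\left(7 \right)} R = -5 + 4 \left(-500\right) = -5 - 2000 = -2005$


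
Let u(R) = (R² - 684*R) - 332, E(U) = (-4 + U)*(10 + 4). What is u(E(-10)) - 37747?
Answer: 134401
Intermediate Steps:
E(U) = -56 + 14*U (E(U) = (-4 + U)*14 = -56 + 14*U)
u(R) = -332 + R² - 684*R
u(E(-10)) - 37747 = (-332 + (-56 + 14*(-10))² - 684*(-56 + 14*(-10))) - 37747 = (-332 + (-56 - 140)² - 684*(-56 - 140)) - 37747 = (-332 + (-196)² - 684*(-196)) - 37747 = (-332 + 38416 + 134064) - 37747 = 172148 - 37747 = 134401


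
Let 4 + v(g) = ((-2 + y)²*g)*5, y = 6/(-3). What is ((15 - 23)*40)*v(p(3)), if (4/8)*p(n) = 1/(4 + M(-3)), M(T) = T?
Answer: -49920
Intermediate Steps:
y = -2 (y = 6*(-⅓) = -2)
p(n) = 2 (p(n) = 2/(4 - 3) = 2/1 = 2*1 = 2)
v(g) = -4 + 80*g (v(g) = -4 + ((-2 - 2)²*g)*5 = -4 + ((-4)²*g)*5 = -4 + (16*g)*5 = -4 + 80*g)
((15 - 23)*40)*v(p(3)) = ((15 - 23)*40)*(-4 + 80*2) = (-8*40)*(-4 + 160) = -320*156 = -49920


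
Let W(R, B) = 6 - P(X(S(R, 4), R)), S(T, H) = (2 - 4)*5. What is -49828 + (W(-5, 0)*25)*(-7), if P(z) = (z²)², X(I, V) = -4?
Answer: -6078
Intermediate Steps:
S(T, H) = -10 (S(T, H) = -2*5 = -10)
P(z) = z⁴
W(R, B) = -250 (W(R, B) = 6 - 1*(-4)⁴ = 6 - 1*256 = 6 - 256 = -250)
-49828 + (W(-5, 0)*25)*(-7) = -49828 - 250*25*(-7) = -49828 - 6250*(-7) = -49828 + 43750 = -6078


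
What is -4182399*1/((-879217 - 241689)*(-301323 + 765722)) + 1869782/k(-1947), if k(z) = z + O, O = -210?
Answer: -74870043943845205/86370863706966 ≈ -866.84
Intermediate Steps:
k(z) = -210 + z (k(z) = z - 210 = -210 + z)
-4182399*1/((-879217 - 241689)*(-301323 + 765722)) + 1869782/k(-1947) = -4182399*1/((-879217 - 241689)*(-301323 + 765722)) + 1869782/(-210 - 1947) = -4182399/((-1120906*464399)) + 1869782/(-2157) = -4182399/(-520547625494) + 1869782*(-1/2157) = -4182399*(-1/520547625494) - 1869782/2157 = 321723/40042125038 - 1869782/2157 = -74870043943845205/86370863706966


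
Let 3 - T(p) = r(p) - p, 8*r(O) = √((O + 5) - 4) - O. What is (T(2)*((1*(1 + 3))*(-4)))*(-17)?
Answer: 1428 - 34*√3 ≈ 1369.1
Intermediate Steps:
r(O) = -O/8 + √(1 + O)/8 (r(O) = (√((O + 5) - 4) - O)/8 = (√((5 + O) - 4) - O)/8 = (√(1 + O) - O)/8 = -O/8 + √(1 + O)/8)
T(p) = 3 - √(1 + p)/8 + 9*p/8 (T(p) = 3 - ((-p/8 + √(1 + p)/8) - p) = 3 - (-9*p/8 + √(1 + p)/8) = 3 + (-√(1 + p)/8 + 9*p/8) = 3 - √(1 + p)/8 + 9*p/8)
(T(2)*((1*(1 + 3))*(-4)))*(-17) = ((3 - √(1 + 2)/8 + (9/8)*2)*((1*(1 + 3))*(-4)))*(-17) = ((3 - √3/8 + 9/4)*((1*4)*(-4)))*(-17) = ((21/4 - √3/8)*(4*(-4)))*(-17) = ((21/4 - √3/8)*(-16))*(-17) = (-84 + 2*√3)*(-17) = 1428 - 34*√3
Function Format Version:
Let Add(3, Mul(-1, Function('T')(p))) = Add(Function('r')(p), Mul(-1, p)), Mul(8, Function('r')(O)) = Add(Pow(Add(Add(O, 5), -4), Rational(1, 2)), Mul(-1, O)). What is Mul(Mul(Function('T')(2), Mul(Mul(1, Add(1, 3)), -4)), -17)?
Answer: Add(1428, Mul(-34, Pow(3, Rational(1, 2)))) ≈ 1369.1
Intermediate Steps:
Function('r')(O) = Add(Mul(Rational(-1, 8), O), Mul(Rational(1, 8), Pow(Add(1, O), Rational(1, 2)))) (Function('r')(O) = Mul(Rational(1, 8), Add(Pow(Add(Add(O, 5), -4), Rational(1, 2)), Mul(-1, O))) = Mul(Rational(1, 8), Add(Pow(Add(Add(5, O), -4), Rational(1, 2)), Mul(-1, O))) = Mul(Rational(1, 8), Add(Pow(Add(1, O), Rational(1, 2)), Mul(-1, O))) = Add(Mul(Rational(-1, 8), O), Mul(Rational(1, 8), Pow(Add(1, O), Rational(1, 2)))))
Function('T')(p) = Add(3, Mul(Rational(-1, 8), Pow(Add(1, p), Rational(1, 2))), Mul(Rational(9, 8), p)) (Function('T')(p) = Add(3, Mul(-1, Add(Add(Mul(Rational(-1, 8), p), Mul(Rational(1, 8), Pow(Add(1, p), Rational(1, 2)))), Mul(-1, p)))) = Add(3, Mul(-1, Add(Mul(Rational(-9, 8), p), Mul(Rational(1, 8), Pow(Add(1, p), Rational(1, 2)))))) = Add(3, Add(Mul(Rational(-1, 8), Pow(Add(1, p), Rational(1, 2))), Mul(Rational(9, 8), p))) = Add(3, Mul(Rational(-1, 8), Pow(Add(1, p), Rational(1, 2))), Mul(Rational(9, 8), p)))
Mul(Mul(Function('T')(2), Mul(Mul(1, Add(1, 3)), -4)), -17) = Mul(Mul(Add(3, Mul(Rational(-1, 8), Pow(Add(1, 2), Rational(1, 2))), Mul(Rational(9, 8), 2)), Mul(Mul(1, Add(1, 3)), -4)), -17) = Mul(Mul(Add(3, Mul(Rational(-1, 8), Pow(3, Rational(1, 2))), Rational(9, 4)), Mul(Mul(1, 4), -4)), -17) = Mul(Mul(Add(Rational(21, 4), Mul(Rational(-1, 8), Pow(3, Rational(1, 2)))), Mul(4, -4)), -17) = Mul(Mul(Add(Rational(21, 4), Mul(Rational(-1, 8), Pow(3, Rational(1, 2)))), -16), -17) = Mul(Add(-84, Mul(2, Pow(3, Rational(1, 2)))), -17) = Add(1428, Mul(-34, Pow(3, Rational(1, 2))))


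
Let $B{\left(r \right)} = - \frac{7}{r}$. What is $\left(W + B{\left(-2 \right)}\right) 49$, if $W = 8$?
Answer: $\frac{1127}{2} \approx 563.5$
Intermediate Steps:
$\left(W + B{\left(-2 \right)}\right) 49 = \left(8 - \frac{7}{-2}\right) 49 = \left(8 - - \frac{7}{2}\right) 49 = \left(8 + \frac{7}{2}\right) 49 = \frac{23}{2} \cdot 49 = \frac{1127}{2}$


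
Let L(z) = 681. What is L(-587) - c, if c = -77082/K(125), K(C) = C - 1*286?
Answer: 32559/161 ≈ 202.23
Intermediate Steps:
K(C) = -286 + C (K(C) = C - 286 = -286 + C)
c = 77082/161 (c = -77082/(-286 + 125) = -77082/(-161) = -77082*(-1/161) = 77082/161 ≈ 478.77)
L(-587) - c = 681 - 1*77082/161 = 681 - 77082/161 = 32559/161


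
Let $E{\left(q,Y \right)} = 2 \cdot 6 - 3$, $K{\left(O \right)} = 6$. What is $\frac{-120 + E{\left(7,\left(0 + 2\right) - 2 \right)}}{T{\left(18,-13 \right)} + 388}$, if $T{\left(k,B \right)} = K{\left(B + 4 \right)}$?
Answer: $- \frac{111}{394} \approx -0.28173$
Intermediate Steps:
$E{\left(q,Y \right)} = 9$ ($E{\left(q,Y \right)} = 12 - 3 = 9$)
$T{\left(k,B \right)} = 6$
$\frac{-120 + E{\left(7,\left(0 + 2\right) - 2 \right)}}{T{\left(18,-13 \right)} + 388} = \frac{-120 + 9}{6 + 388} = - \frac{111}{394}$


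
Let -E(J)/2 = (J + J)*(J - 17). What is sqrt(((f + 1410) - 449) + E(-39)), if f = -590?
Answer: I*sqrt(8365) ≈ 91.46*I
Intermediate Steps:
E(J) = -4*J*(-17 + J) (E(J) = -2*(J + J)*(J - 17) = -2*2*J*(-17 + J) = -4*J*(-17 + J))
sqrt(((f + 1410) - 449) + E(-39)) = sqrt(((-590 + 1410) - 449) + 4*(-39)*(17 - 1*(-39))) = sqrt((820 - 449) + 4*(-39)*(17 + 39)) = sqrt(371 + 4*(-39)*56) = sqrt(371 - 8736) = sqrt(-8365) = I*sqrt(8365)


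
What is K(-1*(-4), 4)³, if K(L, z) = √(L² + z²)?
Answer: 128*√2 ≈ 181.02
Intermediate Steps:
K(-1*(-4), 4)³ = (√((-1*(-4))² + 4²))³ = (√(4² + 16))³ = (√(16 + 16))³ = (√32)³ = (4*√2)³ = 128*√2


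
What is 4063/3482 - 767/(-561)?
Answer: 4950037/1953402 ≈ 2.5341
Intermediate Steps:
4063/3482 - 767/(-561) = 4063*(1/3482) - 767*(-1/561) = 4063/3482 + 767/561 = 4950037/1953402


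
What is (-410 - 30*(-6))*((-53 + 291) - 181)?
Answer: -13110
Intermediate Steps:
(-410 - 30*(-6))*((-53 + 291) - 181) = (-410 - 1*(-180))*(238 - 181) = (-410 + 180)*57 = -230*57 = -13110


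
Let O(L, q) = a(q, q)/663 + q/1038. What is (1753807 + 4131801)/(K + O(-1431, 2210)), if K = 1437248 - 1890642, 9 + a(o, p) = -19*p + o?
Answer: -337536675996/26005238849 ≈ -12.980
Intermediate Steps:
a(o, p) = -9 + o - 19*p (a(o, p) = -9 + (-19*p + o) = -9 + (o - 19*p) = -9 + o - 19*p)
K = -453394
O(L, q) = -3/221 - 6007*q/229398 (O(L, q) = (-9 + q - 19*q)/663 + q/1038 = (-9 - 18*q)*(1/663) + q*(1/1038) = (-3/221 - 6*q/221) + q/1038 = -3/221 - 6007*q/229398)
(1753807 + 4131801)/(K + O(-1431, 2210)) = (1753807 + 4131801)/(-453394 + (-3/221 - 6007/229398*2210)) = 5885608/(-453394 + (-3/221 - 30035/519)) = 5885608/(-453394 - 6639292/114699) = 5885608/(-52010477698/114699) = 5885608*(-114699/52010477698) = -337536675996/26005238849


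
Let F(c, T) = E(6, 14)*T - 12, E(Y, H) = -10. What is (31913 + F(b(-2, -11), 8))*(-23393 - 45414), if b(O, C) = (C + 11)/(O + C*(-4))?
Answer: -2189507547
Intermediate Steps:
b(O, C) = (11 + C)/(O - 4*C)
F(c, T) = -12 - 10*T (F(c, T) = -10*T - 12 = -12 - 10*T)
(31913 + F(b(-2, -11), 8))*(-23393 - 45414) = (31913 + (-12 - 10*8))*(-23393 - 45414) = (31913 + (-12 - 80))*(-68807) = (31913 - 92)*(-68807) = 31821*(-68807) = -2189507547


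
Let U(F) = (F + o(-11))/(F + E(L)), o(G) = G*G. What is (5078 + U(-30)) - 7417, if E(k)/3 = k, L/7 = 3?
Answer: -77096/33 ≈ -2336.2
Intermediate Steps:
L = 21 (L = 7*3 = 21)
E(k) = 3*k
o(G) = G²
U(F) = (121 + F)/(63 + F) (U(F) = (F + (-11)²)/(F + 3*21) = (F + 121)/(F + 63) = (121 + F)/(63 + F))
(5078 + U(-30)) - 7417 = (5078 + (121 - 30)/(63 - 30)) - 7417 = (5078 + 91/33) - 7417 = 167665/33 - 7417 = -77096/33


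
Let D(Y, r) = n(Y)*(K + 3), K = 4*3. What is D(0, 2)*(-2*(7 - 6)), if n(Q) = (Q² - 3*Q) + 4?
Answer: -120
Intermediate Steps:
n(Q) = 4 + Q² - 3*Q
K = 12
D(Y, r) = 60 - 45*Y + 15*Y² (D(Y, r) = (4 + Y² - 3*Y)*(12 + 3) = (4 + Y² - 3*Y)*15 = 60 - 45*Y + 15*Y²)
D(0, 2)*(-2*(7 - 6)) = (60 - 45*0 + 15*0²)*(-2*(7 - 6)) = (60 + 0 + 15*0)*(-2*1) = (60 + 0 + 0)*(-2) = 60*(-2) = -120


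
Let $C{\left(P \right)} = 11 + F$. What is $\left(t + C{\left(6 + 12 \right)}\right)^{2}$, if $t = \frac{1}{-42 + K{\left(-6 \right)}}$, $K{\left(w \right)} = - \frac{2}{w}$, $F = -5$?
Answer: $\frac{558009}{15625} \approx 35.713$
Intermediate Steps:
$C{\left(P \right)} = 6$ ($C{\left(P \right)} = 11 - 5 = 6$)
$t = - \frac{3}{125}$ ($t = \frac{1}{-42 - \frac{2}{-6}} = \frac{1}{-42 - - \frac{1}{3}} = \frac{1}{-42 + \frac{1}{3}} = \frac{1}{- \frac{125}{3}} = - \frac{3}{125} \approx -0.024$)
$\left(t + C{\left(6 + 12 \right)}\right)^{2} = \left(- \frac{3}{125} + 6\right)^{2} = \left(\frac{747}{125}\right)^{2} = \frac{558009}{15625}$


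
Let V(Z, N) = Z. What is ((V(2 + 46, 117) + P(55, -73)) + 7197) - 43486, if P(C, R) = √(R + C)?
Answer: -36241 + 3*I*√2 ≈ -36241.0 + 4.2426*I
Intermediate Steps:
P(C, R) = √(C + R)
((V(2 + 46, 117) + P(55, -73)) + 7197) - 43486 = (((2 + 46) + √(55 - 73)) + 7197) - 43486 = ((48 + √(-18)) + 7197) - 43486 = ((48 + 3*I*√2) + 7197) - 43486 = (7245 + 3*I*√2) - 43486 = -36241 + 3*I*√2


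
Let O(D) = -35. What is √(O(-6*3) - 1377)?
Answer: 2*I*√353 ≈ 37.577*I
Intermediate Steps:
√(O(-6*3) - 1377) = √(-35 - 1377) = √(-1412) = 2*I*√353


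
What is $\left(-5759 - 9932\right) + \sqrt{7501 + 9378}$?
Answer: $-15691 + \sqrt{16879} \approx -15561.0$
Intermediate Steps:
$\left(-5759 - 9932\right) + \sqrt{7501 + 9378} = -15691 + \sqrt{16879}$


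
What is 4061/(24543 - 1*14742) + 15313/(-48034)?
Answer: 44983361/470781234 ≈ 0.095550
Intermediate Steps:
4061/(24543 - 1*14742) + 15313/(-48034) = 4061/(24543 - 14742) + 15313*(-1/48034) = 4061/9801 - 15313/48034 = 44983361/470781234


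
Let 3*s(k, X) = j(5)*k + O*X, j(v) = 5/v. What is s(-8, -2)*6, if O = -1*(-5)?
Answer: -36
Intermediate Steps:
O = 5
s(k, X) = k/3 + 5*X/3 (s(k, X) = ((5/5)*k + 5*X)/3 = ((5*(⅕))*k + 5*X)/3 = (1*k + 5*X)/3 = (k + 5*X)/3 = k/3 + 5*X/3)
s(-8, -2)*6 = ((⅓)*(-8) + (5/3)*(-2))*6 = (-8/3 - 10/3)*6 = -6*6 = -36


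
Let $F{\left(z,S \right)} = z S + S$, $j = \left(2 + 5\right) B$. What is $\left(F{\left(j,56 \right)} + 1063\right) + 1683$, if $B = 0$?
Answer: $2802$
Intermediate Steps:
$j = 0$ ($j = \left(2 + 5\right) 0 = 7 \cdot 0 = 0$)
$F{\left(z,S \right)} = S + S z$ ($F{\left(z,S \right)} = S z + S = S + S z$)
$\left(F{\left(j,56 \right)} + 1063\right) + 1683 = \left(56 \left(1 + 0\right) + 1063\right) + 1683 = \left(56 \cdot 1 + 1063\right) + 1683 = \left(56 + 1063\right) + 1683 = 1119 + 1683 = 2802$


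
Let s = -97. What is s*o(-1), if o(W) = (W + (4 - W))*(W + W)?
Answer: 776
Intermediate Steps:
o(W) = 8*W (o(W) = 4*(2*W) = 8*W)
s*o(-1) = -776*(-1) = -97*(-8) = 776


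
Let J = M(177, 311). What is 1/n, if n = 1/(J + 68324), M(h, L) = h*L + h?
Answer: 123548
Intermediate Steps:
M(h, L) = h + L*h (M(h, L) = L*h + h = h + L*h)
J = 55224 (J = 177*(1 + 311) = 177*312 = 55224)
n = 1/123548 (n = 1/(55224 + 68324) = 1/123548 ≈ 8.0940e-6)
1/n = 1/(1/123548) = 123548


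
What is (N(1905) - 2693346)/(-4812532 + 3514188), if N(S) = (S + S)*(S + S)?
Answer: -5911377/649172 ≈ -9.1060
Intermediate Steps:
N(S) = 4*S**2 (N(S) = (2*S)*(2*S) = 4*S**2)
(N(1905) - 2693346)/(-4812532 + 3514188) = (4*1905**2 - 2693346)/(-4812532 + 3514188) = (4*3629025 - 2693346)/(-1298344) = (14516100 - 2693346)*(-1/1298344) = 11822754*(-1/1298344) = -5911377/649172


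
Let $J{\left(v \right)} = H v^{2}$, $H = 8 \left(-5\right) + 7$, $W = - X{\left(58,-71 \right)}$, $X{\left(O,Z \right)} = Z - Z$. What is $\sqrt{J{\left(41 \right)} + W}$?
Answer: $41 i \sqrt{33} \approx 235.53 i$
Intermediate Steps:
$X{\left(O,Z \right)} = 0$
$W = 0$ ($W = \left(-1\right) 0 = 0$)
$H = -33$ ($H = -40 + 7 = -33$)
$J{\left(v \right)} = - 33 v^{2}$
$\sqrt{J{\left(41 \right)} + W} = \sqrt{- 33 \cdot 41^{2} + 0} = \sqrt{\left(-33\right) 1681 + 0} = \sqrt{-55473 + 0} = \sqrt{-55473} = 41 i \sqrt{33}$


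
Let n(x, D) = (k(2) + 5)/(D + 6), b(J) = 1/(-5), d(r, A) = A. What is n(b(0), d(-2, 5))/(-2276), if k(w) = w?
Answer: -7/25036 ≈ -0.00027960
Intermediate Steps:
b(J) = -⅕
n(x, D) = 7/(6 + D) (n(x, D) = (2 + 5)/(D + 6) = 7/(6 + D))
n(b(0), d(-2, 5))/(-2276) = (7/(6 + 5))/(-2276) = (7/11)*(-1/2276) = -7/25036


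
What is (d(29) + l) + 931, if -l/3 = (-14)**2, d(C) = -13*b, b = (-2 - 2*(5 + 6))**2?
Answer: -7145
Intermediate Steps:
b = 576 (b = (-2 - 2*11)**2 = (-2 - 22)**2 = (-24)**2 = 576)
d(C) = -7488 (d(C) = -13*576 = -7488)
l = -588 (l = -3*(-14)**2 = -3*196 = -588)
(d(29) + l) + 931 = (-7488 - 588) + 931 = -8076 + 931 = -7145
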